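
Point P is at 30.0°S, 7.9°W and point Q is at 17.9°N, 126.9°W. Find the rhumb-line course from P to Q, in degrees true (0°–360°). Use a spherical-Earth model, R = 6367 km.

Meridional parts: M(φ₁)=-0.5493, M(φ₂)=+0.3176 → ΔM = +0.8669;  Δλ = -2.0769 rad
tan C = Δλ / ΔM = -2.3957 → C = 292.66°

292.7°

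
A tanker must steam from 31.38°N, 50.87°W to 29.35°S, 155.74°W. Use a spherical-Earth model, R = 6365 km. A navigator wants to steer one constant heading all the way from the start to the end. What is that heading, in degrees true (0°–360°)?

238.7°

Meridional parts: M(φ₁)=+0.5773, M(φ₂)=-0.5362 → ΔM = -1.1136;  Δλ = -1.8303 rad
tan C = Δλ / ΔM = +1.6437 → C = 238.68°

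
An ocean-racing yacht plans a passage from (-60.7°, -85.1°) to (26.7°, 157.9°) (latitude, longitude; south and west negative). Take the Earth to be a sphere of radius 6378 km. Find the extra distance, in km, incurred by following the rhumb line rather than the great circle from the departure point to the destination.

Great circle: cos σ = sin φ₁ sin φ₂ + cos φ₁ cos φ₂ cos Δλ,  σ = 2.2023 rad → d_gc = 14046.0 km
Rhumb line: Δψ = +1.8255, q = Δφ/Δψ = 0.8356, d_rh = R√(Δφ²+q²Δλ²) = 14597.9 km
Excess = 14597.9 − 14046.0 = 551.9 ≈ 552 km

552 km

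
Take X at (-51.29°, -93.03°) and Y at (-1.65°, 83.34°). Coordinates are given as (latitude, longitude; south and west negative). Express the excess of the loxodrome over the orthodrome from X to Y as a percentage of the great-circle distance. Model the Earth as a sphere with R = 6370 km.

24.6%

Great circle: σ = 2.2160 rad → d_gc = Rσ = 14116.2 km
Rhumb: Δφ = +0.8664, Δλ = +3.0782, Δψ = +1.0174, q = Δφ/Δψ = 0.8516 → d_rh = R√(Δφ²+q²Δλ²) = 17586.3 km
Excess = (17586.3 − 14116.2) / 14116.2 = 3470.1 / 14116.2 = 24.58% ≈ 24.6%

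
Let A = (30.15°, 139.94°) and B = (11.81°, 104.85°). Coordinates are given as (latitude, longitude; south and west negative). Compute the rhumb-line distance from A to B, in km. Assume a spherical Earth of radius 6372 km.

Δψ = ln[tan(π/4+φ₂/2)/tan(π/4+φ₁/2)] = -0.3447;  Δφ = -0.3201 rad,  Δλ = -0.6124 rad
q = Δφ/Δψ = 0.9285
d = R·√(Δφ² + q²Δλ²) = 6372·0.65256 = 4158 km

4158 km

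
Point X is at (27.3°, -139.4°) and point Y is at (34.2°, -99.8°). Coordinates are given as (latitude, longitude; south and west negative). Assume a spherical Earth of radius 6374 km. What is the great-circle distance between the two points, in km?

cos σ = sin φ₁ sin φ₂ + cos φ₁ cos φ₂ cos Δλ
      = sin(27.30°)sin(34.20°) + cos(27.30°)cos(34.20°)cos(39.60°) = 0.8241
σ = 34.503° → d = Rσ = 6374·0.60220 = 3838 km

3838 km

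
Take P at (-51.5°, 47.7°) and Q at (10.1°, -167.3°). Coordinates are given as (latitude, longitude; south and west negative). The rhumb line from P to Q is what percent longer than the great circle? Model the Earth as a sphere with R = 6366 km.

Great circle: σ = 2.2644 rad → d_gc = Rσ = 14414.9 km
Rhumb: Δφ = +1.0751, Δλ = +2.5307, Δψ = +1.2293, q = Δφ/Δψ = 0.8746 → d_rh = R√(Δφ²+q²Δλ²) = 15664.7 km
Excess = (15664.7 − 14414.9) / 14414.9 = 1249.8 / 14414.9 = 8.67% ≈ 8.7%

8.7%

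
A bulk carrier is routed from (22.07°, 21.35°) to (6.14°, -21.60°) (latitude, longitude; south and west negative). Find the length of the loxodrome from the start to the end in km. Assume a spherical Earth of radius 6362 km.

Δψ = ln[tan(π/4+φ₂/2)/tan(π/4+φ₁/2)] = -0.2877;  Δφ = -0.2780 rad,  Δλ = -0.7496 rad
q = Δφ/Δψ = 0.9663
d = R·√(Δφ² + q²Δλ²) = 6362·0.77590 = 4936 km

4936 km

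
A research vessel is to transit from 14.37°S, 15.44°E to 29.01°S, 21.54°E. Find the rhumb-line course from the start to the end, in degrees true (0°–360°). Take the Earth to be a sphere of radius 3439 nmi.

Δψ = ln[tan(π/4+φ₂/2)/tan(π/4+φ₁/2)] = -0.2760
Δλ = +0.1065 rad (taken the short way round)
course = atan2(Δλ, Δψ) = 158.90°

158.9°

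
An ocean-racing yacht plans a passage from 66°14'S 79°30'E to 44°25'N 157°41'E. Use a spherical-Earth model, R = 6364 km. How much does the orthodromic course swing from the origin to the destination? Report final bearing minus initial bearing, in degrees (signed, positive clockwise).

At departure: θ₁ = atan2(sin Δλ cos φ₂, cos φ₁ sin φ₂ − sin φ₁ cos φ₂ cos Δλ) = 59.25°
At arrival: θ₂ = atan2(sin Δλ cos φ₁, −cos φ₂ sin φ₁ + sin φ₂ cos φ₁ cos Δλ) = 29.01°
Δθ = θ₂ − θ₁ = -30.2°

-30.2°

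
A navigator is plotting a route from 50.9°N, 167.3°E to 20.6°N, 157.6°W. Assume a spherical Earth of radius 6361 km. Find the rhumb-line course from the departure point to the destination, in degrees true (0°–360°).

137.5°

Meridional parts: M(φ₁)=+1.0354, M(φ₂)=+0.3675 → ΔM = -0.6678;  Δλ = +0.6126 rad
tan C = Δλ / ΔM = -0.9173 → C = 137.47°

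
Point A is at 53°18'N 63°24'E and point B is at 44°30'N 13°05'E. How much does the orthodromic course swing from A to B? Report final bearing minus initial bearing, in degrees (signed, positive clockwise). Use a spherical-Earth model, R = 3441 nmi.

At departure: θ₁ = atan2(sin Δλ cos φ₂, cos φ₁ sin φ₂ − sin φ₁ cos φ₂ cos Δλ) = 275.59°
At arrival: θ₂ = atan2(sin Δλ cos φ₁, −cos φ₂ sin φ₁ + sin φ₂ cos φ₁ cos Δλ) = 236.50°
Δθ = θ₂ − θ₁ = -39.1°

-39.1°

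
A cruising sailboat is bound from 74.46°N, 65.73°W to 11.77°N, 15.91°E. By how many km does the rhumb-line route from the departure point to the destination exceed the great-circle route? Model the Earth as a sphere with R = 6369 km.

421 km

Great circle: cos σ = sin φ₁ sin φ₂ + cos φ₁ cos φ₂ cos Δλ,  σ = 1.3339 rad → d_gc = 8495.8 km
Rhumb line: Δψ = -1.7849, q = Δφ/Δψ = 0.6130, d_rh = R√(Δφ²+q²Δλ²) = 8916.8 km
Excess = 8916.8 − 8495.8 = 421.0 ≈ 421 km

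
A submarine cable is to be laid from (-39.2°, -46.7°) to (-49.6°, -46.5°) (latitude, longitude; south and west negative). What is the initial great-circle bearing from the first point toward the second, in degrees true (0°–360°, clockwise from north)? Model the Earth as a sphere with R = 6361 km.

N = sin Δλ·cos φ₂ = +0.0023;  D = cos φ₁ sin φ₂ − sin φ₁ cos φ₂ cos Δλ = -0.1805
initial course = atan2(N, D) = 179.28°

179.3°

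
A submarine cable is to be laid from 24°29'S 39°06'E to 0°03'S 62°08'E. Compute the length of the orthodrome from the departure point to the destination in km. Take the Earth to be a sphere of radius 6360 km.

cos σ = sin φ₁ sin φ₂ + cos φ₁ cos φ₂ cos Δλ
      = sin(-24.48°)sin(-0.05°) + cos(-24.48°)cos(-0.05°)cos(23.03°) = 0.8379
σ = 33.082° → d = Rσ = 6360·0.57739 = 3672 km

3672 km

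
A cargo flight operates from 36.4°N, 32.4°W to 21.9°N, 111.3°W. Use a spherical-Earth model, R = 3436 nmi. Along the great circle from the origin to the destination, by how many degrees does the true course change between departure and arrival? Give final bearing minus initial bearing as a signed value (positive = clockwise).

-44.0°

Initial bearing θ₁ = atan2(sin Δλ cos φ₂, cos φ₁ sin φ₂ − sin φ₁ cos φ₂ cos Δλ) = 282.04°
Final bearing θ₂ = (initial bearing from the destination back to the start) + 180° = 238.04°
Δθ = θ₂ − θ₁ = -44.0°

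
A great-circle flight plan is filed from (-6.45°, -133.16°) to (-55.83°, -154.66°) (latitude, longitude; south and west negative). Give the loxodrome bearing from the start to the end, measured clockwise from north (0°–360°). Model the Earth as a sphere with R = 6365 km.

199.4°

Meridional parts: M(φ₁)=-0.1128, M(φ₂)=-1.1798 → ΔM = -1.0669;  Δλ = -0.3752 rad
tan C = Δλ / ΔM = +0.3517 → C = 199.38°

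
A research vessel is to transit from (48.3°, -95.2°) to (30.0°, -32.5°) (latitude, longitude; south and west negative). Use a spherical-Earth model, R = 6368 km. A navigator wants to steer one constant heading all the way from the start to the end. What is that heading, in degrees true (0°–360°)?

110.8°

Δψ = ln[tan(π/4+φ₂/2)/tan(π/4+φ₁/2)] = -0.4160
Δλ = +1.0943 rad (taken the short way round)
course = atan2(Δλ, Δψ) = 110.81°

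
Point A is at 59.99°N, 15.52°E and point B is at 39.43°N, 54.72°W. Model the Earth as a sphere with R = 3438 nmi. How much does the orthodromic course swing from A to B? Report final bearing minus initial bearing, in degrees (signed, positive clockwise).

Initial bearing θ₁ = atan2(sin Δλ cos φ₂, cos φ₁ sin φ₂ − sin φ₁ cos φ₂ cos Δλ) = 277.18°
Final bearing θ₂ = (initial bearing from the destination back to the start) + 180° = 219.98°
Δθ = θ₂ − θ₁ = -57.2°

-57.2°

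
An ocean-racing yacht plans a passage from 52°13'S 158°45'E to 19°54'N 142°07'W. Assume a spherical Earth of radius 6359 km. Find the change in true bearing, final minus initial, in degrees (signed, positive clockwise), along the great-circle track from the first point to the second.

Initial bearing θ₁ = atan2(sin Δλ cos φ₂, cos φ₁ sin φ₂ − sin φ₁ cos φ₂ cos Δλ) = 53.84°
Final bearing θ₂ = (initial bearing from the destination back to the start) + 180° = 31.74°
Δθ = θ₂ − θ₁ = -22.1°

-22.1°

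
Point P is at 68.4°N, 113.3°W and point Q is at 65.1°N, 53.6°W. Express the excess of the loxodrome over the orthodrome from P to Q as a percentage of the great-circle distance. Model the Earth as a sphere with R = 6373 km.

4.0%

Great circle: σ = 0.3988 rad → d_gc = Rσ = 2541.2 km
Rhumb: Δφ = -0.0576, Δλ = +1.0420, Δψ = -0.1461, q = Δφ/Δψ = 0.3941 → d_rh = R√(Δφ²+q²Δλ²) = 2642.6 km
Excess = (2642.6 − 2541.2) / 2541.2 = 101.4 / 2541.2 = 3.99% ≈ 4.0%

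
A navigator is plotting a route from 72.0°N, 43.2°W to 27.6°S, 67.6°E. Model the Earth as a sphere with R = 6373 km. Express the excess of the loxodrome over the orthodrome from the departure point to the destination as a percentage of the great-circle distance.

Great circle: σ = 2.1387 rad → d_gc = Rσ = 13629.9 km
Rhumb: Δφ = -1.7383, Δλ = +1.9338, Δψ = -2.3442, q = Δφ/Δψ = 0.7415 → d_rh = R√(Δφ²+q²Δλ²) = 14361.5 km
Excess = (14361.5 − 13629.9) / 13629.9 = 731.6 / 13629.9 = 5.37% ≈ 5.4%

5.4%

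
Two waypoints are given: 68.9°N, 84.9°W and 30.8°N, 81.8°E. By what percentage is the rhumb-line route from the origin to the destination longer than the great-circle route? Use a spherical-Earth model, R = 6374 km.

Great circle: σ = 1.3931 rad → d_gc = Rσ = 8879.5 km
Rhumb: Δφ = -0.6650, Δλ = +2.9095, Δψ = -1.1152, q = Δφ/Δψ = 0.5963 → d_rh = R√(Δφ²+q²Δλ²) = 11842.3 km
Excess = (11842.3 − 8879.5) / 8879.5 = 2962.8 / 8879.5 = 33.37% ≈ 33.4%

33.4%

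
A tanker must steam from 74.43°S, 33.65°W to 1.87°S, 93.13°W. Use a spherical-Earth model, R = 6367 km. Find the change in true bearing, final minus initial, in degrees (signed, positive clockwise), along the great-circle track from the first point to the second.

+47.3°

At departure: θ₁ = atan2(sin Δλ cos φ₂, cos φ₁ sin φ₂ − sin φ₁ cos φ₂ cos Δλ) = 299.15°
At arrival: θ₂ = atan2(sin Δλ cos φ₁, −cos φ₂ sin φ₁ + sin φ₂ cos φ₁ cos Δλ) = 346.44°
Δθ = θ₂ − θ₁ = +47.3°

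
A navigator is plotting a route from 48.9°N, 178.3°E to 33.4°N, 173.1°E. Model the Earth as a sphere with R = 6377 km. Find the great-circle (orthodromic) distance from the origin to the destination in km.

1778 km

Haversine: a = sin²(Δφ/2)+cos φ₁ cos φ₂ sin²(Δλ/2) = 0.01931;  σ = 2·atan2(√a,√(1−a))
σ = 15.977° → d = Rσ = 6377·0.27885 = 1778 km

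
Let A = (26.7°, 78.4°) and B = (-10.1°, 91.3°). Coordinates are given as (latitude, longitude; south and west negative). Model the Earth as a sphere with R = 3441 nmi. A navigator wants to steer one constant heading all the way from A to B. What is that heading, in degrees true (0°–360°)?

161.2°

Δψ = ln[tan(π/4+φ₂/2)/tan(π/4+φ₁/2)] = -0.6610
Δλ = +0.2251 rad (taken the short way round)
course = atan2(Δλ, Δψ) = 161.19°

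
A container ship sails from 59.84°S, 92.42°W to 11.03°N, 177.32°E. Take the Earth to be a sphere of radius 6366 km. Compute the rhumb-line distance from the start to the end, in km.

11399 km

Rhumb course C = atan2(Δλ, Δψ) with Δψ = ln[tan(π/4+φ₂/2)/tan(π/4+φ₁/2)] = +1.5051, Δλ = -1.5753 → C = 313.69°
d = R·|Δφ| / |cos C| = 6366·1.23691 / 0.69080 = 11399 km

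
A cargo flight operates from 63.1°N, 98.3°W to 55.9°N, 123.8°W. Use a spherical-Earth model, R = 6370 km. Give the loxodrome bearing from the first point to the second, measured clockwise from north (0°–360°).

Δψ = ln[tan(π/4+φ₂/2)/tan(π/4+φ₁/2)] = -0.2487
Δλ = -0.4451 rad (taken the short way round)
course = atan2(Δλ, Δψ) = 240.80°

240.8°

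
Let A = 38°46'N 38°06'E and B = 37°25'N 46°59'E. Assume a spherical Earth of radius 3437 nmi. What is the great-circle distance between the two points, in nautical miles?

cos σ = sin φ₁ sin φ₂ + cos φ₁ cos φ₂ cos Δλ
      = sin(38.77°)sin(37.42°) + cos(38.77°)cos(37.42°)cos(8.88°) = 0.9923
σ = 7.117° → d = Rσ = 3437·0.12422 = 427 nmi

427 nmi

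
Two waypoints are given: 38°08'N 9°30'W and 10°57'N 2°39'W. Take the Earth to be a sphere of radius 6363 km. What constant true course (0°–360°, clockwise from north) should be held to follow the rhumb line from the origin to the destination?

Meridional parts: M(φ₁)=+0.7209, M(φ₂)=+0.1923 → ΔM = -0.5287;  Δλ = +0.1196 rad
tan C = Δλ / ΔM = -0.2261 → C = 167.26°

167.3°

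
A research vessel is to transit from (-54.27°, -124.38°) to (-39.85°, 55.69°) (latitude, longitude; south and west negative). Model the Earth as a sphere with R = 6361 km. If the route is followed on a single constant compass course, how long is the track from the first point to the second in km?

Rhumb course C = atan2(Δλ, Δψ) with Δψ = ln[tan(π/4+φ₂/2)/tan(π/4+φ₁/2)] = +0.3727, Δλ = -3.1404 → C = 276.77°
d = R·|Δφ| / |cos C| = 6361·0.25168 / 0.11786 = 13583 km

13583 km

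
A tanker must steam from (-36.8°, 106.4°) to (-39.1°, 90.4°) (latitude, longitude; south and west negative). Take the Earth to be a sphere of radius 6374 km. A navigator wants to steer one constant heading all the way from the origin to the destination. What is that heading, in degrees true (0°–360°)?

259.7°

Δψ = ln[tan(π/4+φ₂/2)/tan(π/4+φ₁/2)] = -0.0509
Δλ = -0.2793 rad (taken the short way round)
course = atan2(Δλ, Δψ) = 259.67°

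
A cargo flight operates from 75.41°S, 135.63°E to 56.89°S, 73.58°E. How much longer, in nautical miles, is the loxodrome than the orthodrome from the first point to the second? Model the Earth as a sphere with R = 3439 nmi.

73 nmi

Great circle: cos σ = sin φ₁ sin φ₂ + cos φ₁ cos φ₂ cos Δλ,  σ = 0.5051 rad → d_gc = 1737.2 nmi
Rhumb line: Δψ = +0.8425, q = Δφ/Δψ = 0.3837, d_rh = R√(Δφ²+q²Δλ²) = 1810.4 nmi
Excess = 1810.4 − 1737.2 = 73.2 ≈ 73 nmi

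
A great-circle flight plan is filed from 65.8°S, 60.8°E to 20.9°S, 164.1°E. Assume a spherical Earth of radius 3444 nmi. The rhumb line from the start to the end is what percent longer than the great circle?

8.3%

Great circle: σ = 1.3312 rad → d_gc = Rσ = 4584.7 nmi
Rhumb: Δφ = +0.7837, Δλ = +1.8029, Δψ = +1.1669, q = Δφ/Δψ = 0.6716 → d_rh = R√(Δφ²+q²Δλ²) = 4967.3 nmi
Excess = (4967.3 − 4584.7) / 4584.7 = 382.6 / 4584.7 = 8.345% ≈ 8.3%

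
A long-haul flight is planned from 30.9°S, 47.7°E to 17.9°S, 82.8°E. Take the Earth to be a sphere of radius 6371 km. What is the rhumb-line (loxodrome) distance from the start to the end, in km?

3827 km

Rhumb course C = atan2(Δλ, Δψ) with Δψ = ln[tan(π/4+φ₂/2)/tan(π/4+φ₁/2)] = +0.2499, Δλ = +0.6126 → C = 67.81°
d = R·|Δφ| / |cos C| = 6371·0.22689 / 0.37771 = 3827 km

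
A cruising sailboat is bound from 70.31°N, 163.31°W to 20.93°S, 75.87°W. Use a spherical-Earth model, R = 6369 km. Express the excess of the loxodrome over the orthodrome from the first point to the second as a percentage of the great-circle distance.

3.2%

Great circle: σ = 1.8989 rad → d_gc = Rσ = 12094.3 km
Rhumb: Δφ = -1.5924, Δλ = +1.5261, Δψ = -2.1251, q = Δφ/Δψ = 0.7494 → d_rh = R√(Δφ²+q²Δλ²) = 12486.7 km
Excess = (12486.7 − 12094.3) / 12094.3 = 392.4 / 12094.3 = 3.24% ≈ 3.2%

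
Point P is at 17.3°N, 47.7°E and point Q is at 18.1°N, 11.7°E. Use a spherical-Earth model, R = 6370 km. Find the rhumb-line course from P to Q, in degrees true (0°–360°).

271.3°

Meridional parts: M(φ₁)=+0.3066, M(φ₂)=+0.3213 → ΔM = +0.0147;  Δλ = -0.6283 rad
tan C = Δλ / ΔM = -42.8693 → C = 271.34°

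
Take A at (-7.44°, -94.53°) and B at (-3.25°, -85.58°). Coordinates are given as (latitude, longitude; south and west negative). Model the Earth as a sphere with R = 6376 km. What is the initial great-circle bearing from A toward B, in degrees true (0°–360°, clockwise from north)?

65.3°

N = sin Δλ·cos φ₂ = +0.1553;  D = cos φ₁ sin φ₂ − sin φ₁ cos φ₂ cos Δλ = +0.0715
initial course = atan2(N, D) = 65.28°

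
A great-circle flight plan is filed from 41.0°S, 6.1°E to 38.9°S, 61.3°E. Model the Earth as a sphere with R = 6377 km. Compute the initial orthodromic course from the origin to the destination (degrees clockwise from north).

N = sin Δλ·cos φ₂ = +0.6391;  D = cos φ₁ sin φ₂ − sin φ₁ cos φ₂ cos Δλ = -0.1825
initial course = atan2(N, D) = 105.94°

105.9°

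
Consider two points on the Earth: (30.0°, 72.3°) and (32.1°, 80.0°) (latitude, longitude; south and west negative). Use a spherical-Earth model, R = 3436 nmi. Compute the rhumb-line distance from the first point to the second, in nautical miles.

415 nmi

Rhumb course C = atan2(Δλ, Δψ) with Δψ = ln[tan(π/4+φ₂/2)/tan(π/4+φ₁/2)] = +0.0428, Δλ = +0.1344 → C = 72.34°
d = R·|Δφ| / |cos C| = 3436·0.03665 / 0.30337 = 415 nmi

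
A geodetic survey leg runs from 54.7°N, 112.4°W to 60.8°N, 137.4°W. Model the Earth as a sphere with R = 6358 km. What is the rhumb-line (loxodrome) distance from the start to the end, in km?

Δψ = ln[tan(π/4+φ₂/2)/tan(π/4+φ₁/2)] = +0.2001;  Δφ = +0.1065 rad,  Δλ = -0.4363 rad
q = Δφ/Δψ = 0.5321
d = R·√(Δφ² + q²Δλ²) = 6358·0.25542 = 1624 km

1624 km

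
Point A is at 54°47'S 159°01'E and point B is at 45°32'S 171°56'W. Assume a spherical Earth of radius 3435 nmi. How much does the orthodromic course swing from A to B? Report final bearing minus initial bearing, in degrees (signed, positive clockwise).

-22.6°

At departure: θ₁ = atan2(sin Δλ cos φ₂, cos φ₁ sin φ₂ − sin φ₁ cos φ₂ cos Δλ) = 75.38°
At arrival: θ₂ = atan2(sin Δλ cos φ₁, −cos φ₂ sin φ₁ + sin φ₂ cos φ₁ cos Δλ) = 52.80°
Δθ = θ₂ − θ₁ = -22.6°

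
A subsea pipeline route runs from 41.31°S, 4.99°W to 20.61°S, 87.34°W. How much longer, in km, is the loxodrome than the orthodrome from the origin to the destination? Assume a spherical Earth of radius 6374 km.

Great circle: cos σ = sin φ₁ sin φ₂ + cos φ₁ cos φ₂ cos Δλ,  σ = 1.2388 rad → d_gc = 7895.9 km
Rhumb line: Δψ = +0.4253, q = Δφ/Δψ = 0.8494, d_rh = R√(Δφ²+q²Δλ²) = 8115.5 km
Excess = 8115.5 − 7895.9 = 219.6 ≈ 220 km

220 km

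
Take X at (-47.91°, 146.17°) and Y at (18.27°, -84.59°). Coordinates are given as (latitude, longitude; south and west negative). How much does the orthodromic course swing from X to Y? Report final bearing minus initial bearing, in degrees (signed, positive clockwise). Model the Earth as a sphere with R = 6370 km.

Initial bearing θ₁ = atan2(sin Δλ cos φ₂, cos φ₁ sin φ₂ − sin φ₁ cos φ₂ cos Δλ) = 107.76°
Final bearing θ₂ = (initial bearing from the destination back to the start) + 180° = 42.24°
Δθ = θ₂ − θ₁ = -65.5°

-65.5°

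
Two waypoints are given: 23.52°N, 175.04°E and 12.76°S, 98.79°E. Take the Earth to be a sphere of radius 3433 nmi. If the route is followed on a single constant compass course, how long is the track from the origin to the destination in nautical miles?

Δψ = ln[tan(π/4+φ₂/2)/tan(π/4+φ₁/2)] = -0.6471;  Δφ = -0.6332 rad,  Δλ = -1.3308 rad
q = Δφ/Δψ = 0.9785
d = R·√(Δφ² + q²Δλ²) = 3433·1.44801 = 4971 nmi

4971 nmi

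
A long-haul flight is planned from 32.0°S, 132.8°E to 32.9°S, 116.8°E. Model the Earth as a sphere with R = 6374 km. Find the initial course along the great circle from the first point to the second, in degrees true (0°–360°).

N = sin Δλ·cos φ₂ = -0.2314;  D = cos φ₁ sin φ₂ − sin φ₁ cos φ₂ cos Δλ = -0.0329
initial course = atan2(N, D) = 261.90°

261.9°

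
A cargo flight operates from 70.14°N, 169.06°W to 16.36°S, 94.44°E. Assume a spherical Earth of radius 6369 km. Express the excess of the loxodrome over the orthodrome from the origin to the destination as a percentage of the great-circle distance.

4.4%

Great circle: σ = 1.8774 rad → d_gc = Rσ = 11957.1 km
Rhumb: Δφ = -1.5097, Δλ = -1.6842, Δψ = -2.0321, q = Δφ/Δψ = 0.7429 → d_rh = R√(Δφ²+q²Δλ²) = 12488.7 km
Excess = (12488.7 − 11957.1) / 11957.1 = 531.6 / 11957.1 = 4.446% ≈ 4.4%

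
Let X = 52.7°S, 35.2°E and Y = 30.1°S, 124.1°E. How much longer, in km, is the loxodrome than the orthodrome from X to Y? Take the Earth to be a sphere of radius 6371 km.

Great circle: cos σ = sin φ₁ sin φ₂ + cos φ₁ cos φ₂ cos Δλ,  σ = 1.1494 rad → d_gc = 7323.0 km
Rhumb line: Δψ = +0.5348, q = Δφ/Δψ = 0.7375, d_rh = R√(Δφ²+q²Δλ²) = 7711.3 km
Excess = 7711.3 − 7323.0 = 388.3 ≈ 388 km

388 km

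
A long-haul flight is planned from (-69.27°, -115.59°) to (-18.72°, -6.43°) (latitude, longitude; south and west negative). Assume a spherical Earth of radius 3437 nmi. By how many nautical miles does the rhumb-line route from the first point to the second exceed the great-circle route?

462 nmi

Great circle: cos σ = sin φ₁ sin φ₂ + cos φ₁ cos φ₂ cos Δλ,  σ = 1.3795 rad → d_gc = 4741.32 nmi
Rhumb line: Δψ = +1.3661, q = Δφ/Δψ = 0.6458, d_rh = R√(Δφ²+q²Δλ²) = 5203.79 nmi
Excess = 5203.79 − 4741.32 = 462.47 ≈ 462 nmi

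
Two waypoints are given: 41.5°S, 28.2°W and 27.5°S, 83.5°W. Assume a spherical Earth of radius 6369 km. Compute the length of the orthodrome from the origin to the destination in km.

5206 km

cos σ = sin φ₁ sin φ₂ + cos φ₁ cos φ₂ cos Δλ
      = sin(-41.50°)sin(-27.50°) + cos(-41.50°)cos(-27.50°)cos(-55.30°) = 0.6842
σ = 46.831° → d = Rσ = 6369·0.81735 = 5206 km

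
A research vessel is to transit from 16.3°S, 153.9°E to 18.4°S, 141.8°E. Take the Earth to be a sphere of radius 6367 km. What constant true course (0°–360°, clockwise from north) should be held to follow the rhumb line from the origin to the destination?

Meridional parts: M(φ₁)=-0.2884, M(φ₂)=-0.3268 → ΔM = -0.0384;  Δλ = -0.2112 rad
tan C = Δλ / ΔM = +5.4994 → C = 259.69°

259.7°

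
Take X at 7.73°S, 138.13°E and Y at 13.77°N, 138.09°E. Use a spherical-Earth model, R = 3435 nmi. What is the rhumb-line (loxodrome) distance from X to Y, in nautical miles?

Rhumb course C = atan2(Δλ, Δψ) with Δψ = ln[tan(π/4+φ₂/2)/tan(π/4+φ₁/2)] = +0.3780, Δλ = -0.0007 → C = 359.89°
d = R·|Δφ| / |cos C| = 3435·0.37525 / 1.00000 = 1289 nmi

1289 nmi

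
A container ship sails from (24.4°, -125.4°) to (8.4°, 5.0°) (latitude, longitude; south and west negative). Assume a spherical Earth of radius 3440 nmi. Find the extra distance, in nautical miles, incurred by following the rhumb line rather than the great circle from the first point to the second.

244 nmi

Great circle: cos σ = sin φ₁ sin φ₂ + cos φ₁ cos φ₂ cos Δλ,  σ = 2.1218 rad → d_gc = 7299.0 nmi
Rhumb line: Δψ = -0.2922, q = Δφ/Δψ = 0.9556, d_rh = R√(Δφ²+q²Δλ²) = 7543.3 nmi
Excess = 7543.3 − 7299.0 = 244.3 ≈ 244 nmi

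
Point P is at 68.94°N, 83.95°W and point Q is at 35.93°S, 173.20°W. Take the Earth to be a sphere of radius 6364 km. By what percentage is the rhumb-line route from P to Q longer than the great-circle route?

Great circle: σ = 2.1457 rad → d_gc = Rσ = 13655.5 km
Rhumb: Δφ = -1.8303, Δλ = -1.5577, Δψ = -2.3554, q = Δφ/Δψ = 0.7771 → d_rh = R√(Δφ²+q²Δλ²) = 13965.0 km
Excess = (13965.0 − 13655.5) / 13655.5 = 309.5 / 13655.5 = 2.27% ≈ 2.3%

2.3%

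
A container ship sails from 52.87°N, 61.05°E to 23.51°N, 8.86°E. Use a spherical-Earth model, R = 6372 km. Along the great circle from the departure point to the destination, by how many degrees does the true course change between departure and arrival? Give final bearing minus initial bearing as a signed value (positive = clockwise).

-34.8°

Initial bearing θ₁ = atan2(sin Δλ cos φ₂, cos φ₁ sin φ₂ − sin φ₁ cos φ₂ cos Δλ) = 254.02°
Final bearing θ₂ = (initial bearing from the destination back to the start) + 180° = 219.26°
Δθ = θ₂ − θ₁ = -34.8°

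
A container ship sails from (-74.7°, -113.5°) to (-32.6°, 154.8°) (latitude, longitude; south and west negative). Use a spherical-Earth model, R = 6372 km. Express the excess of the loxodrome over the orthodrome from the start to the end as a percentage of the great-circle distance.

Great circle: σ = 1.0320 rad → d_gc = Rσ = 6576.1 km
Rhumb: Δφ = +0.7348, Δλ = -1.6005, Δψ = +1.4051, q = Δφ/Δψ = 0.5229 → d_rh = R√(Δφ²+q²Δλ²) = 7096.6 km
Excess = (7096.6 − 6576.1) / 6576.1 = 520.5 / 6576.1 = 7.92% ≈ 7.9%

7.9%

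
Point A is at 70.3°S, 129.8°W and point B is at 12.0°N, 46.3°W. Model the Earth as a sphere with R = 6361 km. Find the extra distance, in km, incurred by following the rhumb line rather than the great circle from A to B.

378 km

Great circle: cos σ = sin φ₁ sin φ₂ + cos φ₁ cos φ₂ cos Δλ,  σ = 1.7299 rad → d_gc = 11003.8 km
Rhumb line: Δψ = +1.9618, q = Δφ/Δψ = 0.7322, d_rh = R√(Δφ²+q²Δλ²) = 11382.2 km
Excess = 11382.2 − 11003.8 = 378.4 ≈ 378 km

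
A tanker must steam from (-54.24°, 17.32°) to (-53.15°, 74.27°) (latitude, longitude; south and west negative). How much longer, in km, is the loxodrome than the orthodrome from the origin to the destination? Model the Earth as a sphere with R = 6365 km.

Great circle: cos σ = sin φ₁ sin φ₂ + cos φ₁ cos φ₂ cos Δλ,  σ = 0.5726 rad → d_gc = 3644.7 km
Rhumb line: Δψ = +0.0321, q = Δφ/Δψ = 0.5920, d_rh = R√(Δφ²+q²Δλ²) = 3747.6 km
Excess = 3747.6 − 3644.7 = 102.9 ≈ 103 km

103 km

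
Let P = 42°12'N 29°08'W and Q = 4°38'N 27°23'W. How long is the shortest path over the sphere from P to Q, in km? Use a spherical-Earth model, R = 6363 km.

cos σ = sin φ₁ sin φ₂ + cos φ₁ cos φ₂ cos Δλ
      = sin(42.20°)sin(4.63°) + cos(42.20°)cos(4.63°)cos(1.75°) = 0.7923
σ = 37.599° → d = Rσ = 6363·0.65623 = 4176 km

4176 km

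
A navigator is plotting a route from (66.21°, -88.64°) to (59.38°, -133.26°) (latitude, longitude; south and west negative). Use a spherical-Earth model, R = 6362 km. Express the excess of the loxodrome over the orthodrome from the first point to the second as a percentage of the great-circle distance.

2.1%

Great circle: σ = 0.3662 rad → d_gc = Rσ = 2329.9 km
Rhumb: Δφ = -0.1192, Δλ = -0.7788, Δψ = -0.2621, q = Δφ/Δψ = 0.4548 → d_rh = R√(Δφ²+q²Δλ²) = 2377.7 km
Excess = (2377.7 − 2329.9) / 2329.9 = 47.8 / 2329.9 = 2.052% ≈ 2.1%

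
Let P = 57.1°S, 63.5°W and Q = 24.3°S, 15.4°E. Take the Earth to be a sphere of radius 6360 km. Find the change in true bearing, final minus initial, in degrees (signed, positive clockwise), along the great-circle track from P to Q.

At departure: θ₁ = atan2(sin Δλ cos φ₂, cos φ₁ sin φ₂ − sin φ₁ cos φ₂ cos Δλ) = 94.87°
At arrival: θ₂ = atan2(sin Δλ cos φ₁, −cos φ₂ sin φ₁ + sin φ₂ cos φ₁ cos Δλ) = 36.43°
Δθ = θ₂ − θ₁ = -58.4°

-58.4°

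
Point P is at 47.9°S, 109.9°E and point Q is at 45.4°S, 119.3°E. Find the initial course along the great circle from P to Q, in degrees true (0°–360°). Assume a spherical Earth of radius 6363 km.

N = sin Δλ·cos φ₂ = +0.1147;  D = cos φ₁ sin φ₂ − sin φ₁ cos φ₂ cos Δλ = +0.0366
initial course = atan2(N, D) = 72.29°

72.3°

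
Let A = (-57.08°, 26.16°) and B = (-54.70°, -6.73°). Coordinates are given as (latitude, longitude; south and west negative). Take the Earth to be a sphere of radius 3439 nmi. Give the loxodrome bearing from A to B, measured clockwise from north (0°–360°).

277.4°

Δψ = ln[tan(π/4+φ₂/2)/tan(π/4+φ₁/2)] = +0.0741
Δλ = -0.5740 rad (taken the short way round)
course = atan2(Δλ, Δψ) = 277.36°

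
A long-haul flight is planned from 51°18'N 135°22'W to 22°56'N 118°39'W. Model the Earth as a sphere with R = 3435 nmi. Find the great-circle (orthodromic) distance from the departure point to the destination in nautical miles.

Haversine: a = sin²(Δφ/2)+cos φ₁ cos φ₂ sin²(Δλ/2) = 0.07220;  σ = 2·atan2(√a,√(1−a))
σ = 31.175° → d = Rσ = 3435·0.54411 = 1869 nmi

1869 nmi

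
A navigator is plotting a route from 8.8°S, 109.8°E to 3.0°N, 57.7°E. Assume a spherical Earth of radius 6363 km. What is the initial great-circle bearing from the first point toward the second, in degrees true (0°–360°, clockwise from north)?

θ = atan2( sin Δλ·cos φ₂ ,  cos φ₁ sin φ₂ − sin φ₁ cos φ₂ cos Δλ )
  = atan2(-0.7880, +0.1456) = 280.47°

280.5°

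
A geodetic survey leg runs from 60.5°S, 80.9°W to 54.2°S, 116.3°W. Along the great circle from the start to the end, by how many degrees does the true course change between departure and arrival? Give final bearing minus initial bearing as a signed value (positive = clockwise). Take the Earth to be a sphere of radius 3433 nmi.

At departure: θ₁ = atan2(sin Δλ cos φ₂, cos φ₁ sin φ₂ − sin φ₁ cos φ₂ cos Δλ) = 272.64°
At arrival: θ₂ = atan2(sin Δλ cos φ₁, −cos φ₂ sin φ₁ + sin φ₂ cos φ₁ cos Δλ) = 302.76°
Δθ = θ₂ − θ₁ = +30.1°

+30.1°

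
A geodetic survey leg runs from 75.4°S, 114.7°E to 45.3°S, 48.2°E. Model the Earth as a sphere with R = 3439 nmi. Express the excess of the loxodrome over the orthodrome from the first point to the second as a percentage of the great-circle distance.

Great circle: σ = 0.7097 rad → d_gc = Rσ = 2440.7 nmi
Rhumb: Δφ = +0.5253, Δλ = -1.1606, Δψ = +1.1661, q = Δφ/Δψ = 0.4505 → d_rh = R√(Δφ²+q²Δλ²) = 2549.0 nmi
Excess = (2549.0 − 2440.7) / 2440.7 = 108.3 / 2440.7 = 4.44% ≈ 4.4%

4.4%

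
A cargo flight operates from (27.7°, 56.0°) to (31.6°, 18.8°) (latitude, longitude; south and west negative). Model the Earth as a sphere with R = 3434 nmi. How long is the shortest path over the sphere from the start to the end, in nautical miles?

cos σ = sin φ₁ sin φ₂ + cos φ₁ cos φ₂ cos Δλ
      = sin(27.70°)sin(31.60°) + cos(27.70°)cos(31.60°)cos(-37.20°) = 0.8442
σ = 32.409° → d = Rσ = 3434·0.56564 = 1942 nmi

1942 nmi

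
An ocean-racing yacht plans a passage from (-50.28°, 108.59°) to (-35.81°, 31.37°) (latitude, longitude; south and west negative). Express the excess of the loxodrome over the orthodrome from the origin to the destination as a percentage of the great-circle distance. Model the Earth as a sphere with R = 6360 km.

4.0%

Great circle: σ = 0.9707 rad → d_gc = Rσ = 6174.0 km
Rhumb: Δφ = +0.2525, Δλ = -1.3477, Δψ = +0.3481, q = Δφ/Δψ = 0.7255 → d_rh = R√(Δφ²+q²Δλ²) = 6422.4 km
Excess = (6422.4 − 6174.0) / 6174.0 = 248.4 / 6174.0 = 4.02% ≈ 4.0%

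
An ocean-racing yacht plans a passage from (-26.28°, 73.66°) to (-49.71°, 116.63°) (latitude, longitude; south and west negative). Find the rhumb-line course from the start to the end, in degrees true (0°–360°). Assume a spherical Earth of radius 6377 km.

125.1°

Meridional parts: M(φ₁)=-0.4757, M(φ₂)=-1.0028 → ΔM = -0.5272;  Δλ = +0.7500 rad
tan C = Δλ / ΔM = -1.4226 → C = 125.10°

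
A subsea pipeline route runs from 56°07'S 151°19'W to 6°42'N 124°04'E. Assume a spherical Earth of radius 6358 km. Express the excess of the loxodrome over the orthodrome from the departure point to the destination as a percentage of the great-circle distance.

Great circle: σ = 1.6157 rad → d_gc = Rσ = 10272.8 km
Rhumb: Δφ = +1.0964, Δλ = -1.4768, Δψ = +1.3059, q = Δφ/Δψ = 0.8395 → d_rh = R√(Δφ²+q²Δλ²) = 10523.0 km
Excess = (10523.0 − 10272.8) / 10272.8 = 250.2 / 10272.8 = 2.44% ≈ 2.4%

2.4%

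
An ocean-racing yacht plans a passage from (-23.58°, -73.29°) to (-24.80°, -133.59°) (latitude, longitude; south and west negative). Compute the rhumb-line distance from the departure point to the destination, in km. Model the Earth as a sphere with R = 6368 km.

Δψ = ln[tan(π/4+φ₂/2)/tan(π/4+φ₁/2)] = -0.0233;  Δφ = -0.0213 rad,  Δλ = -1.0524 rad
q = Δφ/Δψ = 0.9122
d = R·√(Δφ² + q²Δλ²) = 6368·0.96023 = 6115 km

6115 km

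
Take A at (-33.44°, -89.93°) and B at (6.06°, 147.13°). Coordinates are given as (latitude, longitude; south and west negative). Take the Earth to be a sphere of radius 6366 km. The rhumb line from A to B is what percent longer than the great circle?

Great circle: σ = 2.1053 rad → d_gc = Rσ = 13402.1 km
Rhumb: Δφ = +0.6894, Δλ = -2.1457, Δψ = +0.7259, q = Δφ/Δψ = 0.9498 → d_rh = R√(Δφ²+q²Δλ²) = 13695.6 km
Excess = (13695.6 − 13402.1) / 13402.1 = 293.5 / 13402.1 = 2.19% ≈ 2.2%

2.2%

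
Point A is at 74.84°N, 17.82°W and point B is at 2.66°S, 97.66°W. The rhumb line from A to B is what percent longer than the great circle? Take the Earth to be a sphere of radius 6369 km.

Great circle: σ = 1.5695 rad → d_gc = Rσ = 9996.2 km
Rhumb: Δφ = -1.3526, Δλ = -1.3935, Δψ = -2.0633, q = Δφ/Δψ = 0.6556 → d_rh = R√(Δφ²+q²Δλ²) = 10395.6 km
Excess = (10395.6 − 9996.2) / 9996.2 = 399.4 / 9996.2 = 4.00% ≈ 4.0%

4.0%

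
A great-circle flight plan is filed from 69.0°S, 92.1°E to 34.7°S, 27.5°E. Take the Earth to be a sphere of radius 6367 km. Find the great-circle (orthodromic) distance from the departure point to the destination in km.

5430 km

Haversine: a = sin²(Δφ/2)+cos φ₁ cos φ₂ sin²(Δλ/2) = 0.17108;  σ = 2·atan2(√a,√(1−a))
σ = 48.864° → d = Rσ = 6367·0.85284 = 5430 km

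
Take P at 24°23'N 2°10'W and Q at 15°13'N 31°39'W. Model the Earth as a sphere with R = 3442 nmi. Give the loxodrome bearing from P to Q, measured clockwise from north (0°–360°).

Meridional parts: M(φ₁)=+0.4390, M(φ₂)=+0.2688 → ΔM = -0.1703;  Δλ = -0.5146 rad
tan C = Δλ / ΔM = +3.0221 → C = 251.69°

251.7°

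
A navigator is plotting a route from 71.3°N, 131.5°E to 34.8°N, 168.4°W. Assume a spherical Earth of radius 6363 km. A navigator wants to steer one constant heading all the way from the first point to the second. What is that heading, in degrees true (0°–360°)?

Δψ = ln[tan(π/4+φ₂/2)/tan(π/4+φ₁/2)] = -1.1553
Δλ = +1.0489 rad (taken the short way round)
course = atan2(Δλ, Δψ) = 137.76°

137.8°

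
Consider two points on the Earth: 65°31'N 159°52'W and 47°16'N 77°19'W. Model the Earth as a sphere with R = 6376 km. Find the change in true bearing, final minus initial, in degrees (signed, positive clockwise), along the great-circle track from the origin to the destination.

+73.0°

Initial bearing θ₁ = atan2(sin Δλ cos φ₂, cos φ₁ sin φ₂ − sin φ₁ cos φ₂ cos Δλ) = 71.56°
Final bearing θ₂ = (initial bearing from the destination back to the start) + 180° = 144.59°
Δθ = θ₂ − θ₁ = +73.0°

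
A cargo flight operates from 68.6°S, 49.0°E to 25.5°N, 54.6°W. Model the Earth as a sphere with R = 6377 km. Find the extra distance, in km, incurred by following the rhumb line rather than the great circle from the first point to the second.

550 km

Great circle: cos σ = sin φ₁ sin φ₂ + cos φ₁ cos φ₂ cos Δλ,  σ = 2.0695 rad → d_gc = 13197.1 km
Rhumb line: Δψ = +2.1268, q = Δφ/Δψ = 0.7722, d_rh = R√(Δφ²+q²Δλ²) = 13746.8 km
Excess = 13746.8 − 13197.1 = 549.7 ≈ 550 km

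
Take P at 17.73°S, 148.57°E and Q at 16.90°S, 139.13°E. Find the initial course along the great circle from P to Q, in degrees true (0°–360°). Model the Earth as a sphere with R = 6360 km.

θ = atan2( sin Δλ·cos φ₂ ,  cos φ₁ sin φ₂ − sin φ₁ cos φ₂ cos Δλ )
  = atan2(-0.1569, +0.0105) = 273.84°

273.8°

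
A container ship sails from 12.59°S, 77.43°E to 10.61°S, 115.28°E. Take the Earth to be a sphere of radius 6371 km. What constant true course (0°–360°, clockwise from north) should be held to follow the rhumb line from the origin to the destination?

86.9°

Δψ = ln[tan(π/4+φ₂/2)/tan(π/4+φ₁/2)] = +0.0353
Δλ = +0.6606 rad (taken the short way round)
course = atan2(Δλ, Δψ) = 86.94°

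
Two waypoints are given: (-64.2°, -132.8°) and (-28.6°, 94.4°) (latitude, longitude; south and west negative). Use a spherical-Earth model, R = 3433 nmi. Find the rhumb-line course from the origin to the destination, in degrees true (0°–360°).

Δψ = ln[tan(π/4+φ₂/2)/tan(π/4+φ₁/2)] = +0.9526
Δλ = -2.3178 rad (taken the short way round)
course = atan2(Δλ, Δψ) = 292.34°

292.3°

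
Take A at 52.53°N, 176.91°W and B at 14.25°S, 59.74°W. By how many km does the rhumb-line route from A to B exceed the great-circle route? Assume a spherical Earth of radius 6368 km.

515 km

Great circle: cos σ = sin φ₁ sin φ₂ + cos φ₁ cos φ₂ cos Δλ,  σ = 2.0540 rad → d_gc = 13079.8 km
Rhumb line: Δψ = -1.3326, q = Δφ/Δψ = 0.8746, d_rh = R√(Δφ²+q²Δλ²) = 13594.8 km
Excess = 13594.8 − 13079.8 = 515.0 ≈ 515 km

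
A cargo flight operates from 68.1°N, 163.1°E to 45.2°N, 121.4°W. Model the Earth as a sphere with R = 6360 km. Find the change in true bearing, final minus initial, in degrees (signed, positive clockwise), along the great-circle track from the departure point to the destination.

Initial bearing θ₁ = atan2(sin Δλ cos φ₂, cos φ₁ sin φ₂ − sin φ₁ cos φ₂ cos Δλ) = 81.58°
Final bearing θ₂ = (initial bearing from the destination back to the start) + 180° = 148.42°
Δθ = θ₂ − θ₁ = +66.8°

+66.8°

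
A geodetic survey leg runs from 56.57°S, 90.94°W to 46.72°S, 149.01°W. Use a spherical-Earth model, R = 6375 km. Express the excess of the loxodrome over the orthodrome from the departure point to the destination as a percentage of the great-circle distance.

2.8%

Great circle: σ = 0.6312 rad → d_gc = Rσ = 4023.9 km
Rhumb: Δφ = +0.1719, Δλ = -1.0135, Δψ = +0.2785, q = Δφ/Δψ = 0.6173 → d_rh = R√(Δφ²+q²Δλ²) = 4136.4 km
Excess = (4136.4 − 4023.9) / 4023.9 = 112.5 / 4023.9 = 2.80% ≈ 2.8%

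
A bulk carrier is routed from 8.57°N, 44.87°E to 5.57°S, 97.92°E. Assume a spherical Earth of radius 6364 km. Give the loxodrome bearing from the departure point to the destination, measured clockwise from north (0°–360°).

105.0°

Δψ = ln[tan(π/4+φ₂/2)/tan(π/4+φ₁/2)] = -0.2475
Δλ = +0.9259 rad (taken the short way round)
course = atan2(Δλ, Δψ) = 104.97°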